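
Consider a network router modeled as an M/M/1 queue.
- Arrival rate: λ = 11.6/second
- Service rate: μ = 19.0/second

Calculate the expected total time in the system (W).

First, compute utilization: ρ = λ/μ = 11.6/19.0 = 0.6105
For M/M/1: W = 1/(μ-λ)
W = 1/(19.0-11.6) = 1/7.40
W = 0.1351 seconds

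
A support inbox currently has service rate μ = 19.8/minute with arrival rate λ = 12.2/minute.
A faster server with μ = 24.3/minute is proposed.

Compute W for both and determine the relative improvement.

System 1: ρ₁ = 12.2/19.8 = 0.6162, W₁ = 1/(19.8-12.2) = 0.13158
System 2: ρ₂ = 12.2/24.3 = 0.5021, W₂ = 1/(24.3-12.2) = 0.082645
Improvement: (W₁-W₂)/W₁ = (0.13158-0.082645)/0.13158 = 37.19%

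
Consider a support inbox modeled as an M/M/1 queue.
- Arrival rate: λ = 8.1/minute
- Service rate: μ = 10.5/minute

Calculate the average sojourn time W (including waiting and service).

First, compute utilization: ρ = λ/μ = 8.1/10.5 = 0.7714
For M/M/1: W = 1/(μ-λ)
W = 1/(10.5-8.1) = 1/2.40
W = 0.4167 minutes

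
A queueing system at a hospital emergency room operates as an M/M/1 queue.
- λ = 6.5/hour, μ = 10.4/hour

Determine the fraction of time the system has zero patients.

ρ = λ/μ = 6.5/10.4 = 0.6250
P(0) = 1 - ρ = 1 - 0.6250 = 0.3750
The server is idle 37.50% of the time.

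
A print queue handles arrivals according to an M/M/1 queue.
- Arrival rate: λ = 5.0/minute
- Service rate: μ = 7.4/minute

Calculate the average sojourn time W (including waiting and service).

First, compute utilization: ρ = λ/μ = 5.0/7.4 = 0.6757
For M/M/1: W = 1/(μ-λ)
W = 1/(7.4-5.0) = 1/2.40
W = 0.4167 minutes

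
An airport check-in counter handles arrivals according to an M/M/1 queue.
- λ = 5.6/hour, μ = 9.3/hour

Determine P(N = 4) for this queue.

ρ = λ/μ = 5.6/9.3 = 0.60215
P(n) = (1-ρ)ρⁿ
P(4) = (1-0.60215) × 0.60215^4
P(4) = 0.397850 × 0.131468
P(4) = 0.05230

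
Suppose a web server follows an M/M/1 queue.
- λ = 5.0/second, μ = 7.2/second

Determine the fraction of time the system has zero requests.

ρ = λ/μ = 5.0/7.2 = 0.6944
P(0) = 1 - ρ = 1 - 0.6944 = 0.3056
The server is idle 30.56% of the time.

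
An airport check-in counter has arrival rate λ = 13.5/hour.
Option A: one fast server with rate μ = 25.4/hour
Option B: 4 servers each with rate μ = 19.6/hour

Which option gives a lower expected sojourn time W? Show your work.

Option A: single server μ = 25.4 (M/M/1)
  ρ_A = 13.5/25.4 = 0.5315
  W_A = 1/(μ-λ) = 1/(25.4-13.5) = 1/11.90 = 0.08403

Option B: 4 servers μ = 19.6 (M/M/4)
  ρ_B = λ/(cμ) = 13.5/(4×19.6) = 0.1722
  Offered load a = λ/μ = cρ = 13.5/19.6 = 0.6888
  P₀ = [ Σₙ₌₀^3 aⁿ/n! + a^4/(4!(1-ρ)) ]⁻¹
  Σ = a^0/0! + a^1/1! + a^2/2! + a^3/3! = 1.00000 + 0.688776 + 0.237206 + 0.0544605 = 1.9804
  a^4/(4!(1-ρ)) = 0.2251/(24 × 0.8278) = 0.01133
  P₀ = 1/(1.9804 + 0.01133) = 0.5021
  Lq = P₀·a^4·ρ / (4!(1-ρ)²) = 0.5021 × 0.2251 × 0.1722 / (24 × 0.6853) = 0.001183
  Wq_B = Lq/λ = 0.0011831/13.5 = 0.00008764
  W_B = Wq_B + 1/μ = 0.00008764 + 0.05102 = 0.05111

Since W_B = 0.05111 < W_A = 0.08403, Option B (multiple servers) has the shorter time in system.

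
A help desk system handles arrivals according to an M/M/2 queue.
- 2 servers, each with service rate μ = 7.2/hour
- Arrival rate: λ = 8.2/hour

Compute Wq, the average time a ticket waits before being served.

Traffic intensity: ρ = λ/(cμ) = 8.2/(2×7.2) = 0.5694
Since ρ = 0.5694 < 1, system is stable.
Offered load a = λ/μ = cρ = 8.2/7.2 = 1.1389
P₀ = [ Σₙ₌₀^1 aⁿ/n! + a^2/(2!(1-ρ)) ]⁻¹
Σ = a^0/0! + a^1/1! = 1.0000 + 1.1389 = 2.1389
a^2/(2!(1-ρ)) = 1.2971/(2 × 0.43056) = 1.5063
P₀ = 1/(2.1389 + 1.5063) = 0.2743
Lq = P₀·a^2·ρ / (2!(1-ρ)²) = 0.27434 × 1.2971 × 0.56944 / (2 × 0.18538) = 0.5465
Wq = Lq/λ = 0.5465/8.2 = 0.06665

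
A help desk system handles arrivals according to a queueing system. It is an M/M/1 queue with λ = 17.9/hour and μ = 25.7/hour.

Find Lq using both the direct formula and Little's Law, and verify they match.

Method 1 (direct): Lq = λ²/(μ(μ-λ)) = 320.41/(25.7 × 7.80) = 1.5984

Method 2 (Little's Law):
W = 1/(μ-λ) = 1/7.80 = 0.128205
Wq = W - 1/μ = 0.128205 - 0.0389105 = 0.089295
Lq = λWq = 17.9 × 0.089295 = 1.5984 ✔ (matches Method 1)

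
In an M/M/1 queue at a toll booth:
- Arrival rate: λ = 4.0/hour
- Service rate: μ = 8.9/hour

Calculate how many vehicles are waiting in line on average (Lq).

ρ = λ/μ = 4.0/8.9 = 0.4494
For M/M/1: Lq = λ²/(μ(μ-λ))
Lq = 16.00/(8.9 × 4.90)
Lq = 0.3669 vehicles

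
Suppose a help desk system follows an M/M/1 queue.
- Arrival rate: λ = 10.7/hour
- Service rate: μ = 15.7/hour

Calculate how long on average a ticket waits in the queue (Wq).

First, compute utilization: ρ = λ/μ = 10.7/15.7 = 0.6815
For M/M/1: Wq = λ/(μ(μ-λ))
Wq = 10.7/(15.7 × (15.7-10.7))
Wq = 10.7/(15.7 × 5.00)
Wq = 0.1363 hours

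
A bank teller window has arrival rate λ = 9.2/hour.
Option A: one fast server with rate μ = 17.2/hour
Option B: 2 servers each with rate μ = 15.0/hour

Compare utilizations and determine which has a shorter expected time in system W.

Option A: single server μ = 17.2 (M/M/1)
  ρ_A = 9.2/17.2 = 0.5349
  W_A = 1/(μ-λ) = 1/(17.2-9.2) = 1/8.00 = 0.1250

Option B: 2 servers μ = 15.0 (M/M/2)
  ρ_B = λ/(cμ) = 9.2/(2×15.0) = 0.3067
  Offered load a = λ/μ = cρ = 9.2/15.0 = 0.6133
  P₀ = [ Σₙ₌₀^1 aⁿ/n! + a^2/(2!(1-ρ)) ]⁻¹
  Σ = a^0/0! + a^1/1! = 1.0000 + 0.6133 = 1.6133
  a^2/(2!(1-ρ)) = 0.3762/(2 × 0.6933) = 0.2713
  P₀ = 1/(1.6133 + 0.2713) = 0.5306
  Lq = P₀·a^2·ρ / (2!(1-ρ)²) = 0.53061 × 0.37618 × 0.30667 / (2 × 0.48071) = 0.06367
  Wq_B = Lq/λ = 0.063668/9.2 = 0.006920
  W_B = Wq_B + 1/μ = 0.006920 + 0.06667 = 0.07359

Since W_B = 0.07359 < W_A = 0.1250, Option B (multiple servers) has the shorter time in system.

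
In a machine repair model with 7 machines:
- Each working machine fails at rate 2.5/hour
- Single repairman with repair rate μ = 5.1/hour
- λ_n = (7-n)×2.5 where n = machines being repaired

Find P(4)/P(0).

P(4)/P(0) = ∏_{i=0}^{4-1} λ_i/μ_{i+1}
= (7-0)×2.5/5.1 × (7-1)×2.5/5.1 × (7-2)×2.5/5.1 × (7-3)×2.5/5.1
= 48.5019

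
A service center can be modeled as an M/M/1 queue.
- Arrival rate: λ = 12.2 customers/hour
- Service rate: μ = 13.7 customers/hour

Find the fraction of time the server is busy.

Server utilization: ρ = λ/μ
ρ = 12.2/13.7 = 0.8905
The server is busy 89.05% of the time.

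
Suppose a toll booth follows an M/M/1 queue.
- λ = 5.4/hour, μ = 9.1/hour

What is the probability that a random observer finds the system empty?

ρ = λ/μ = 5.4/9.1 = 0.5934
P(0) = 1 - ρ = 1 - 0.5934 = 0.4066
The server is idle 40.66% of the time.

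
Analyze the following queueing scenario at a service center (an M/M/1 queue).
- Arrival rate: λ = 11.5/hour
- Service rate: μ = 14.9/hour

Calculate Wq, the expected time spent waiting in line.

First, compute utilization: ρ = λ/μ = 11.5/14.9 = 0.7718
For M/M/1: Wq = λ/(μ(μ-λ))
Wq = 11.5/(14.9 × (14.9-11.5))
Wq = 11.5/(14.9 × 3.40)
Wq = 0.2270 hours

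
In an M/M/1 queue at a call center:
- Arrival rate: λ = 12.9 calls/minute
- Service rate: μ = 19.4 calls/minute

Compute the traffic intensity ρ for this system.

Server utilization: ρ = λ/μ
ρ = 12.9/19.4 = 0.6649
The server is busy 66.49% of the time.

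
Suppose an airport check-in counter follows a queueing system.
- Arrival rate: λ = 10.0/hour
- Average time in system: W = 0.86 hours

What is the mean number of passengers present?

Little's Law: L = λW
L = 10.0 × 0.86 = 8.6000 passengers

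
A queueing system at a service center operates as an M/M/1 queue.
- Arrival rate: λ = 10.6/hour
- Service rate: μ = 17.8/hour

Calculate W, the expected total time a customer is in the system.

First, compute utilization: ρ = λ/μ = 10.6/17.8 = 0.5955
For M/M/1: W = 1/(μ-λ)
W = 1/(17.8-10.6) = 1/7.20
W = 0.1389 hours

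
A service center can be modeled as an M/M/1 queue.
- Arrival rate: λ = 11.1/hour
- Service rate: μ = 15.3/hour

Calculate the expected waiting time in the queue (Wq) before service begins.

First, compute utilization: ρ = λ/μ = 11.1/15.3 = 0.7255
For M/M/1: Wq = λ/(μ(μ-λ))
Wq = 11.1/(15.3 × (15.3-11.1))
Wq = 11.1/(15.3 × 4.20)
Wq = 0.1727 hours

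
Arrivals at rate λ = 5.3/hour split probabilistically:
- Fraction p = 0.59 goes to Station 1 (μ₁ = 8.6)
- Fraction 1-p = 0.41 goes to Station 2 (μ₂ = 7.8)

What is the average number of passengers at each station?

Effective rates: λ₁ = 5.3×0.59 = 3.127, λ₂ = 5.3×0.41 = 2.173
Station 1: ρ₁ = 3.127/8.6 = 0.363605, L₁ = ρ₁/(1-ρ₁) = 0.363605/(1-0.363605) = 0.5714
Station 2: ρ₂ = 2.173/7.8 = 0.2786, L₂ = ρ₂/(1-ρ₂) = 0.2786/(1-0.2786) = 0.3862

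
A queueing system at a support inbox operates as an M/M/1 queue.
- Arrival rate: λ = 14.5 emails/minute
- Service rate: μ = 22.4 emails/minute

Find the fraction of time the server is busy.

Server utilization: ρ = λ/μ
ρ = 14.5/22.4 = 0.6473
The server is busy 64.73% of the time.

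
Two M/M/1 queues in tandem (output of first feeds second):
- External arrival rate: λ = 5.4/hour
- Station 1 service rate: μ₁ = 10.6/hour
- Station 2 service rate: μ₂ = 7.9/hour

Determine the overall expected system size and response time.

By Jackson's theorem, each station behaves as independent M/M/1.
Station 1: ρ₁ = 5.4/10.6 = 0.5094, L₁ = ρ₁/(1-ρ₁) = λ/(μ₁-λ) = 5.4/5.20 = 1.0385
Station 2: ρ₂ = 5.4/7.9 = 0.6835, L₂ = ρ₂/(1-ρ₂) = λ/(μ₂-λ) = 5.4/2.50 = 2.1600
Total: L = L₁ + L₂ = 1.0385 + 2.1600 = 3.1985
W = L/λ = 3.1985/5.4 = 0.5923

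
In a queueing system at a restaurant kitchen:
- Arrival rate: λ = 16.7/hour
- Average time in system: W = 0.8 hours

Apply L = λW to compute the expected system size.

Little's Law: L = λW
L = 16.7 × 0.8 = 13.3600 orders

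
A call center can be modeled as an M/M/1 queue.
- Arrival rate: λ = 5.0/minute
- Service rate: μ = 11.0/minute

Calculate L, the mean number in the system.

ρ = λ/μ = 5.0/11.0 = 0.4545
For M/M/1: L = λ/(μ-λ)
L = 5.0/(11.0-5.0) = 5.0/6.00
L = 0.8333 calls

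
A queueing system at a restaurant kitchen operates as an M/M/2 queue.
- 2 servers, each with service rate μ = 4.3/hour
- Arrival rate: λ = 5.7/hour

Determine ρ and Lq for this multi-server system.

Traffic intensity: ρ = λ/(cμ) = 5.7/(2×4.3) = 0.6628
Since ρ = 0.6628 < 1, system is stable.
Offered load a = λ/μ = cρ = 5.7/4.3 = 1.3256
P₀ = [ Σₙ₌₀^1 aⁿ/n! + a^2/(2!(1-ρ)) ]⁻¹
Σ = a^0/0! + a^1/1! = 1.0000 + 1.3256 = 2.3256
a^2/(2!(1-ρ)) = 1.7572/(2 × 0.33721) = 2.6055
P₀ = 1/(2.3256 + 2.6055) = 0.2028
Lq = P₀·a^2·ρ / (2!(1-ρ)²) = 0.202797 × 1.75717 × 0.662791 / (2 × 0.113710) = 1.0385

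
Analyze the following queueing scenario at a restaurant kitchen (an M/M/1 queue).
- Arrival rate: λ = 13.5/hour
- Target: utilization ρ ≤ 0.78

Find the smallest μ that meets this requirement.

ρ = λ/μ, so μ = λ/ρ
μ ≥ 13.5/0.78 = 17.3077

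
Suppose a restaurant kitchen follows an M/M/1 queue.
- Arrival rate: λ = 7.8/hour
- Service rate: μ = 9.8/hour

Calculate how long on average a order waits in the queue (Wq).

First, compute utilization: ρ = λ/μ = 7.8/9.8 = 0.7959
For M/M/1: Wq = λ/(μ(μ-λ))
Wq = 7.8/(9.8 × (9.8-7.8))
Wq = 7.8/(9.8 × 2.00)
Wq = 0.3980 hours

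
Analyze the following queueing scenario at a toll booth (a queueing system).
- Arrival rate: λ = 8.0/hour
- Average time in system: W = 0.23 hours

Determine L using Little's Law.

Little's Law: L = λW
L = 8.0 × 0.23 = 1.8400 vehicles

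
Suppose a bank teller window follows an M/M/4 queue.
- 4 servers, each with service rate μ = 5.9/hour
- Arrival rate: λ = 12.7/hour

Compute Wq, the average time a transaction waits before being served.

Traffic intensity: ρ = λ/(cμ) = 12.7/(4×5.9) = 0.5381
Since ρ = 0.5381 < 1, system is stable.
Offered load a = λ/μ = cρ = 12.7/5.9 = 2.1525
P₀ = [ Σₙ₌₀^3 aⁿ/n! + a^4/(4!(1-ρ)) ]⁻¹
Σ = a^0/0! + a^1/1! + a^2/2! + a^3/3! = 1.0000 + 2.1525 + 2.3167 + 1.6623 = 7.1315
a^4/(4!(1-ρ)) = 21.4688/(24 × 0.46186) = 1.9368
P₀ = 1/(7.1315 + 1.9368) = 0.1103
Lq = P₀·a^4·ρ / (4!(1-ρ)²) = 0.11027 × 21.4688 × 0.53814 / (24 × 0.21332) = 0.2488
Wq = Lq/λ = 0.2488/12.7 = 0.01959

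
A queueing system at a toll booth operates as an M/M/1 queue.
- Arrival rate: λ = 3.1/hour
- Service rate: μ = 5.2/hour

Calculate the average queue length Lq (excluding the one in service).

ρ = λ/μ = 3.1/5.2 = 0.5962
For M/M/1: Lq = λ²/(μ(μ-λ))
Lq = 9.61/(5.2 × 2.10)
Lq = 0.8800 vehicles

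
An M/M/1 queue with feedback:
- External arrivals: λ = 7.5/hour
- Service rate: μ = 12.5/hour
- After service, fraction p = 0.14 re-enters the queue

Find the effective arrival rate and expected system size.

Effective arrival rate: λ_eff = λ/(1-p) = 7.5/(1-0.14) = 7.5/0.86 = 8.72093
ρ = λ_eff/μ = 8.72093/12.5 = 0.697674
L = ρ/(1-ρ) = 0.697674/(1-0.697674) = 2.3077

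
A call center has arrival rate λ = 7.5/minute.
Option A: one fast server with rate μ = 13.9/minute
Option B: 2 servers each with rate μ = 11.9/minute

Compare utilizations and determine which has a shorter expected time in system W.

Option A: single server μ = 13.9 (M/M/1)
  ρ_A = 7.5/13.9 = 0.5396
  W_A = 1/(μ-λ) = 1/(13.9-7.5) = 1/6.40 = 0.1562

Option B: 2 servers μ = 11.9 (M/M/2)
  ρ_B = λ/(cμ) = 7.5/(2×11.9) = 0.3151
  Offered load a = λ/μ = cρ = 7.5/11.9 = 0.6303
  P₀ = [ Σₙ₌₀^1 aⁿ/n! + a^2/(2!(1-ρ)) ]⁻¹
  Σ = a^0/0! + a^1/1! = 1.0000 + 0.6303 = 1.6303
  a^2/(2!(1-ρ)) = 0.3972/(2 × 0.6849) = 0.2900
  P₀ = 1/(1.6303 + 0.2900) = 0.5208
  Lq = P₀·a^2·ρ / (2!(1-ρ)²) = 0.52077 × 0.39722 × 0.31513 / (2 × 0.46905) = 0.06949
  Wq_B = Lq/λ = 0.0694872/7.5 = 0.0092650
  W_B = Wq_B + 1/μ = 0.0092650 + 0.084034 = 0.09330

Since W_B = 0.09330 < W_A = 0.1562, Option B (multiple servers) has the shorter time in system.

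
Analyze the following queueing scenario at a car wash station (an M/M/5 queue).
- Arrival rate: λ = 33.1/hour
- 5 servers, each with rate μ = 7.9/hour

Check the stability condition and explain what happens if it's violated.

Stability requires ρ = λ/(cμ) < 1
ρ = 33.1/(5 × 7.9) = 33.1/39.50 = 0.8380
Since 0.8380 < 1, the system is STABLE.
The servers are busy 83.80% of the time.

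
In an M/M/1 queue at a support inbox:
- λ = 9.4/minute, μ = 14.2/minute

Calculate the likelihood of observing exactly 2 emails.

ρ = λ/μ = 9.4/14.2 = 0.6620
P(n) = (1-ρ)ρⁿ
P(2) = (1-0.6620) × 0.6620^2
P(2) = 0.3380 × 0.4382
P(2) = 0.1481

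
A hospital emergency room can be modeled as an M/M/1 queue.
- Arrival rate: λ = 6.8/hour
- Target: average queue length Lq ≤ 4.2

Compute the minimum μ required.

For M/M/1: Lq = λ²/(μ(μ-λ))
Need Lq ≤ 4.2, i.e. μ(μ-λ) ≥ λ²/4.2
μ² - 6.8μ - 46.24/4.2 ≥ 0  →  μ² - 6.8μ - 11.00952 ≥ 0
Quadratic formula (positive root): μ = [λ + √(λ² + 4×11.00952)]/2
Discriminant: 46.24 + 4×11.00952 = 90.2781, √90.2781 = 9.50148
μ ≥ (6.8 + 9.50148)/2 = 8.1507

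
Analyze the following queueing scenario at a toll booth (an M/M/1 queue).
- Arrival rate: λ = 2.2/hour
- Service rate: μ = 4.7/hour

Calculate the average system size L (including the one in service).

ρ = λ/μ = 2.2/4.7 = 0.4681
For M/M/1: L = λ/(μ-λ)
L = 2.2/(4.7-2.2) = 2.2/2.50
L = 0.8800 vehicles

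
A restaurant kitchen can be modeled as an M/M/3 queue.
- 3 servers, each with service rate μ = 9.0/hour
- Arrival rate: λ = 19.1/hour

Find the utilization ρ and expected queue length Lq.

Traffic intensity: ρ = λ/(cμ) = 19.1/(3×9.0) = 0.7074
Since ρ = 0.7074 < 1, system is stable.
Offered load a = λ/μ = cρ = 19.1/9.0 = 2.1222
P₀ = [ Σₙ₌₀^2 aⁿ/n! + a^3/(3!(1-ρ)) ]⁻¹
Σ = a^0/0! + a^1/1! + a^2/2! = 1.0000 + 2.1222 + 2.2519 = 5.3741
a^3/(3!(1-ρ)) = 9.5581/(6 × 0.29259) = 5.4445
P₀ = 1/(5.3741 + 5.4445) = 0.09243
Lq = P₀·a^3·ρ / (3!(1-ρ)²) = 0.09243 × 9.5581 × 0.7074 / (6 × 0.08561) = 1.2167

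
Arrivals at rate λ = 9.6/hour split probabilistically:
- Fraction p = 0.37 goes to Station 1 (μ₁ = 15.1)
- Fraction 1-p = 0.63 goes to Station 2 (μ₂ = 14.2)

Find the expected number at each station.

Effective rates: λ₁ = 9.6×0.37 = 3.552, λ₂ = 9.6×0.63 = 6.048
Station 1: ρ₁ = 3.552/15.1 = 0.23523, L₁ = ρ₁/(1-ρ₁) = 0.23523/(1-0.23523) = 0.3076
Station 2: ρ₂ = 6.048/14.2 = 0.4259, L₂ = ρ₂/(1-ρ₂) = 0.4259/(1-0.4259) = 0.7419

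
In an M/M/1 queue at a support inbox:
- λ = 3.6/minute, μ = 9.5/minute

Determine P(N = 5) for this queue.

ρ = λ/μ = 3.6/9.5 = 0.37895
P(n) = (1-ρ)ρⁿ
P(5) = (1-0.37895) × 0.37895^5
P(5) = 0.6210 × 0.007815
P(5) = 0.004853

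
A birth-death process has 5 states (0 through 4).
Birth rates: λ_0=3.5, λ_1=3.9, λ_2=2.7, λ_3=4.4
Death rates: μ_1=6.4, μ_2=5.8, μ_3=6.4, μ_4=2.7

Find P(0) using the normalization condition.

Ratios P(n)/P(0) = (λ₀···λₙ₋₁)/(μ₁···μₙ):
P(1)/P(0) = (3.5)/(6.4) = 0.5469
P(2)/P(0) = (3.5×3.9)/(6.4×5.8) = 0.3677
P(3)/P(0) = (3.5×3.9×2.7)/(6.4×5.8×6.4) = 0.1551
P(4)/P(0) = (3.5×3.9×2.7×4.4)/(6.4×5.8×6.4×2.7) = 0.2528

Normalization: ∑ P(n) = 1
P(0) × (1.0000 + 0.5469 + 0.3677 + 0.1551 + 0.2528) = 1
P(0) × 2.3225 = 1
P(0) = 1/2.3225 = 0.4306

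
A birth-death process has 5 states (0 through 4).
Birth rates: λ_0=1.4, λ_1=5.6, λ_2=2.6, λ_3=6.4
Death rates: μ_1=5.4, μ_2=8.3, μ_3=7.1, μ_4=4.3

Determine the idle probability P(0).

Ratios P(n)/P(0) = (λ₀···λₙ₋₁)/(μ₁···μₙ):
P(1)/P(0) = (1.4)/(5.4) = 0.2593
P(2)/P(0) = (1.4×5.6)/(5.4×8.3) = 0.1749
P(3)/P(0) = (1.4×5.6×2.6)/(5.4×8.3×7.1) = 0.06406
P(4)/P(0) = (1.4×5.6×2.6×6.4)/(5.4×8.3×7.1×4.3) = 0.09534

Normalization: ∑ P(n) = 1
P(0) × (1.0000 + 0.2593 + 0.1749 + 0.06406 + 0.09534) = 1
P(0) × 1.5936 = 1
P(0) = 1/1.5936 = 0.6275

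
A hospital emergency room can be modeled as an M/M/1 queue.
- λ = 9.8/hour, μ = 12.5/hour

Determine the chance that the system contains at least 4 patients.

ρ = λ/μ = 9.8/12.5 = 0.7840
P(N ≥ n) = ρⁿ
P(N ≥ 4) = 0.7840^4
P(N ≥ 4) = 0.3778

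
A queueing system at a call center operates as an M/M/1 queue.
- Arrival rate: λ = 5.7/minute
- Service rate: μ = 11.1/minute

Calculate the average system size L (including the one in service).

ρ = λ/μ = 5.7/11.1 = 0.5135
For M/M/1: L = λ/(μ-λ)
L = 5.7/(11.1-5.7) = 5.7/5.40
L = 1.0556 calls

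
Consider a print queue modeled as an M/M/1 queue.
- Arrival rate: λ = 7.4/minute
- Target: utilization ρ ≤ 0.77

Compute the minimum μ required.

ρ = λ/μ, so μ = λ/ρ
μ ≥ 7.4/0.77 = 9.6104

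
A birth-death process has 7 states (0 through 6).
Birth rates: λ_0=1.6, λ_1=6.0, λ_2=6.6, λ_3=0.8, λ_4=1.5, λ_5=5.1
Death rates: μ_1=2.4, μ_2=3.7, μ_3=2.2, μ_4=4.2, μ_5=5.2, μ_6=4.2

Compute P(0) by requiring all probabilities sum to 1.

Ratios P(n)/P(0) = (λ₀···λₙ₋₁)/(μ₁···μₙ):
P(1)/P(0) = (1.6)/(2.4) = 0.66667
P(2)/P(0) = (1.6×6.0)/(2.4×3.7) = 1.0811
P(3)/P(0) = (1.6×6.0×6.6)/(2.4×3.7×2.2) = 3.2432
P(4)/P(0) = (1.6×6.0×6.6×0.8)/(2.4×3.7×2.2×4.2) = 0.61776
P(5)/P(0) = (1.6×6.0×6.6×0.8×1.5)/(2.4×3.7×2.2×4.2×5.2) = 0.17820
P(6)/P(0) = (1.6×6.0×6.6×0.8×1.5×5.1)/(2.4×3.7×2.2×4.2×5.2×4.2) = 0.21639

Normalization: ∑ P(n) = 1
P(0) × (1.0000 + 0.66667 + 1.0811 + 3.2432 + 0.61776 + 0.17820 + 0.21639) = 1
P(0) × 7.0033 = 1
P(0) = 1/7.0033 = 0.1428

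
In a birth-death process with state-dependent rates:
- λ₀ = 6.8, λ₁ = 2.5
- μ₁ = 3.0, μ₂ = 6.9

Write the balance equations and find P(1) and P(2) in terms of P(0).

Balance equations:
State 0: λ₀P₀ = μ₁P₁ → P₁ = (λ₀/μ₁)P₀ = (6.8/3.0)P₀ = 2.2667P₀
State 1: P₂ = (λ₀λ₁)/(μ₁μ₂)P₀ = (6.8×2.5)/(3.0×6.9)P₀ = 0.8213P₀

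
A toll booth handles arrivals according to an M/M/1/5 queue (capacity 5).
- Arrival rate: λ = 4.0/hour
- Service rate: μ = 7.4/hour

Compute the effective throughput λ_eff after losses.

ρ = λ/μ = 4.0/7.4 = 0.54054
P₀ = (1-ρ)/(1-ρ^(K+1)) = (1-0.54054)/(1-0.54054^6) = 0.4595/0.9751 = 0.4712
P_K = P₀×ρ^K = 0.47121 × 0.54054^5 = 0.47121 × 0.046147 = 0.02174
λ_eff = λ(1-P_K) = 4.0 × (1 - 0.02174) = 4.0 × 0.97826 = 3.9130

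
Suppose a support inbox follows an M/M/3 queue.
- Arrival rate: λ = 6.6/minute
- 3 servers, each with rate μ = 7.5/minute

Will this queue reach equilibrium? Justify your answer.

Stability requires ρ = λ/(cμ) < 1
ρ = 6.6/(3 × 7.5) = 6.6/22.50 = 0.2933
Since 0.2933 < 1, the system is STABLE.
The servers are busy 29.33% of the time.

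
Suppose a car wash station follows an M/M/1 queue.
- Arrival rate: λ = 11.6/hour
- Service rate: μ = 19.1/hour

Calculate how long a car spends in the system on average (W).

First, compute utilization: ρ = λ/μ = 11.6/19.1 = 0.6073
For M/M/1: W = 1/(μ-λ)
W = 1/(19.1-11.6) = 1/7.50
W = 0.1333 hours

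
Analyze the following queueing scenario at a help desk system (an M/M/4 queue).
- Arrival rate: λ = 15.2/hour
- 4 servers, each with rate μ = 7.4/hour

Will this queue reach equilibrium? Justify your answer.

Stability requires ρ = λ/(cμ) < 1
ρ = 15.2/(4 × 7.4) = 15.2/29.60 = 0.5135
Since 0.5135 < 1, the system is STABLE.
The servers are busy 51.35% of the time.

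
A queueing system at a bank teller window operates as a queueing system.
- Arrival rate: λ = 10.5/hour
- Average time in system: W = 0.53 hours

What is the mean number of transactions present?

Little's Law: L = λW
L = 10.5 × 0.53 = 5.5650 transactions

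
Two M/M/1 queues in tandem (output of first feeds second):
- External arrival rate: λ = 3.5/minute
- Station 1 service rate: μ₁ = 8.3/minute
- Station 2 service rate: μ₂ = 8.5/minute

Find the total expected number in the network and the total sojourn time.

By Jackson's theorem, each station behaves as independent M/M/1.
Station 1: ρ₁ = 3.5/8.3 = 0.4217, L₁ = ρ₁/(1-ρ₁) = λ/(μ₁-λ) = 3.5/4.80 = 0.7292
Station 2: ρ₂ = 3.5/8.5 = 0.4118, L₂ = ρ₂/(1-ρ₂) = λ/(μ₂-λ) = 3.5/5.00 = 0.7000
Total: L = L₁ + L₂ = 0.7292 + 0.7000 = 1.4292
W = L/λ = 1.4292/3.5 = 0.4083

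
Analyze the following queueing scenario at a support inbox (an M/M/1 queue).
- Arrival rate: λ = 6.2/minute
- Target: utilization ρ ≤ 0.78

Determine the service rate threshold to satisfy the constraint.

ρ = λ/μ, so μ = λ/ρ
μ ≥ 6.2/0.78 = 7.9487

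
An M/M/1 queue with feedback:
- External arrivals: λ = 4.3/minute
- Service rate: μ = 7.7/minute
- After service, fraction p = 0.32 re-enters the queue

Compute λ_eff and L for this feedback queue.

Effective arrival rate: λ_eff = λ/(1-p) = 4.3/(1-0.32) = 4.3/0.68 = 6.32353
ρ = λ_eff/μ = 6.32353/7.7 = 0.821238
L = ρ/(1-ρ) = 0.821238/(1-0.821238) = 4.5940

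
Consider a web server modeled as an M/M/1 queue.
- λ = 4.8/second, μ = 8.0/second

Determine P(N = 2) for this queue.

ρ = λ/μ = 4.8/8.0 = 0.6000
P(n) = (1-ρ)ρⁿ
P(2) = (1-0.6000) × 0.6000^2
P(2) = 0.4000 × 0.3600
P(2) = 0.1440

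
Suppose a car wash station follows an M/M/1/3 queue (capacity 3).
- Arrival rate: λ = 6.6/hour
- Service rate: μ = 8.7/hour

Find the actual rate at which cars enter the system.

ρ = λ/μ = 6.6/8.7 = 0.7586
P₀ = (1-ρ)/(1-ρ^(K+1)) = (1-0.7586)/(1-0.7586^4) = 0.2414/0.6688 = 0.3609
P_K = P₀×ρ^K = 0.3609 × 0.7586^3 = 0.3609 × 0.4366 = 0.1576
λ_eff = λ(1-P_K) = 6.6 × (1 - 0.15757) = 6.6 × 0.84243 = 5.5600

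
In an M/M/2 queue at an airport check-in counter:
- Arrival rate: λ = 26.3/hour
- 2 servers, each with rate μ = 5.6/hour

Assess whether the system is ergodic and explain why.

Stability requires ρ = λ/(cμ) < 1
ρ = 26.3/(2 × 5.6) = 26.3/11.20 = 2.3482
Since 2.3482 ≥ 1, the system is UNSTABLE.
Need c > λ/μ = 26.3/5.6 = 4.70.
Minimum servers needed: c = 5.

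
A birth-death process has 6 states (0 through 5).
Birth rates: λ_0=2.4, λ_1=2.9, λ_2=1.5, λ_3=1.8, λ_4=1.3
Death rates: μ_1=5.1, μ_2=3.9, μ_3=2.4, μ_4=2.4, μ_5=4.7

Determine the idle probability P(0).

Ratios P(n)/P(0) = (λ₀···λₙ₋₁)/(μ₁···μₙ):
P(1)/P(0) = (2.4)/(5.1) = 0.4706
P(2)/P(0) = (2.4×2.9)/(5.1×3.9) = 0.3499
P(3)/P(0) = (2.4×2.9×1.5)/(5.1×3.9×2.4) = 0.2187
P(4)/P(0) = (2.4×2.9×1.5×1.8)/(5.1×3.9×2.4×2.4) = 0.1640
P(5)/P(0) = (2.4×2.9×1.5×1.8×1.3)/(5.1×3.9×2.4×2.4×4.7) = 0.04537

Normalization: ∑ P(n) = 1
P(0) × (1.0000 + 0.4706 + 0.3499 + 0.2187 + 0.1640 + 0.04537) = 1
P(0) × 2.2486 = 1
P(0) = 1/2.2486 = 0.4447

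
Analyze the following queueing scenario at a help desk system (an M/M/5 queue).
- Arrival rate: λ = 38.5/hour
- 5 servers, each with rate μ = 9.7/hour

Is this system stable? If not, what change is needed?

Stability requires ρ = λ/(cμ) < 1
ρ = 38.5/(5 × 9.7) = 38.5/48.50 = 0.7938
Since 0.7938 < 1, the system is STABLE.
The servers are busy 79.38% of the time.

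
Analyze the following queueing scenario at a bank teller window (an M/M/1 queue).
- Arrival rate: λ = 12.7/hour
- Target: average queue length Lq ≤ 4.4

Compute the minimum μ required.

For M/M/1: Lq = λ²/(μ(μ-λ))
Need Lq ≤ 4.4, i.e. μ(μ-λ) ≥ λ²/4.4
μ² - 12.7μ - 161.29/4.4 ≥ 0  →  μ² - 12.7μ - 36.65682 ≥ 0
Quadratic formula (positive root): μ = [λ + √(λ² + 4×36.65682)]/2
Discriminant: 161.29 + 4×36.65682 = 307.9173, √307.9173 = 17.5476
μ ≥ (12.7 + 17.5476)/2 = 15.1238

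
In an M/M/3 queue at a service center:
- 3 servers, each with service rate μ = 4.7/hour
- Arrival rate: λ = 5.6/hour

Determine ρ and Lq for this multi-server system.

Traffic intensity: ρ = λ/(cμ) = 5.6/(3×4.7) = 0.3972
Since ρ = 0.3972 < 1, system is stable.
Offered load a = λ/μ = cρ = 5.6/4.7 = 1.1915
P₀ = [ Σₙ₌₀^2 aⁿ/n! + a^3/(3!(1-ρ)) ]⁻¹
Σ = a^0/0! + a^1/1! + a^2/2! = 1.0000 + 1.1915 + 0.7098 = 2.9013
a^3/(3!(1-ρ)) = 1.6915/(6 × 0.60284) = 0.4676
P₀ = 1/(2.9013 + 0.4676) = 0.2968
Lq = P₀·a^3·ρ / (3!(1-ρ)²) = 0.29683 × 1.6915 × 0.39716 / (6 × 0.36341) = 0.09145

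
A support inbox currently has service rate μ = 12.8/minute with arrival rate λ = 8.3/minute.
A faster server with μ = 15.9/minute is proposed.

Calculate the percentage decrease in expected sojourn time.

System 1: ρ₁ = 8.3/12.8 = 0.6484, W₁ = 1/(12.8-8.3) = 0.22222
System 2: ρ₂ = 8.3/15.9 = 0.5220, W₂ = 1/(15.9-8.3) = 0.13158
Improvement: (W₁-W₂)/W₁ = (0.22222-0.13158)/0.22222 = 40.79%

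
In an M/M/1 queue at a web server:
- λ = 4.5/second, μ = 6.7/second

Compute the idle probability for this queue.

ρ = λ/μ = 4.5/6.7 = 0.6716
P(0) = 1 - ρ = 1 - 0.6716 = 0.3284
The server is idle 32.84% of the time.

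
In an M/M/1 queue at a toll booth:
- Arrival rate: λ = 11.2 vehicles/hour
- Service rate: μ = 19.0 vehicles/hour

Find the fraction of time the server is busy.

Server utilization: ρ = λ/μ
ρ = 11.2/19.0 = 0.5895
The server is busy 58.95% of the time.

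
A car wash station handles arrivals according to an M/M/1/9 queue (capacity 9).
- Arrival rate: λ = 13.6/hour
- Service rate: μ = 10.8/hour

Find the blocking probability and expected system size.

ρ = λ/μ = 13.6/10.8 = 1.25926
P₀ = (1-ρ)/(1-ρ^(K+1)) = (1-1.25926)/(1-1.25926^10) = -0.25926/-9.0266 = 0.02872
P_K = P₀×ρ^K = 0.02872 × 1.25926^9 = 0.02872 × 7.9623 = 0.2287
Blocking probability P_9 = 0.2287 (22.87%)
L = ρ[1 - (K+1)ρ^K + Kρ^(K+1)] / [(1-ρ)(1-ρ^(K+1))]
L = 1.25926 × (1 - 10×7.9623 + 9×10.0266) / ((1 - 1.25926) × (1 - 10.0266)) = 6.2507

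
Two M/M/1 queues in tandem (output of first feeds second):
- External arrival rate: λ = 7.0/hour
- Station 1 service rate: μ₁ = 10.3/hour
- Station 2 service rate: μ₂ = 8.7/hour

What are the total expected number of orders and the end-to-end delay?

By Jackson's theorem, each station behaves as independent M/M/1.
Station 1: ρ₁ = 7.0/10.3 = 0.6796, L₁ = ρ₁/(1-ρ₁) = λ/(μ₁-λ) = 7.0/3.30 = 2.12121
Station 2: ρ₂ = 7.0/8.7 = 0.8046, L₂ = ρ₂/(1-ρ₂) = λ/(μ₂-λ) = 7.0/1.70 = 4.11765
Total: L = L₁ + L₂ = 2.12121 + 4.11765 = 6.2389
W = L/λ = 6.2389/7.0 = 0.8913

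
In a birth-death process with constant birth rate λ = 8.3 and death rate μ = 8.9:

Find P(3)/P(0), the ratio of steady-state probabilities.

For constant rates: P(n)/P(0) = (λ/μ)^n
P(3)/P(0) = (8.3/8.9)^3 = 0.9326^3 = 0.8111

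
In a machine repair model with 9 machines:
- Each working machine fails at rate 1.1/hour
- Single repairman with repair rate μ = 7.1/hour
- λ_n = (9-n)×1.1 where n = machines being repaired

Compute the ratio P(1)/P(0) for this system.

P(1)/P(0) = ∏_{i=0}^{1-1} λ_i/μ_{i+1}
= (9-0)×1.1/7.1
= 1.3944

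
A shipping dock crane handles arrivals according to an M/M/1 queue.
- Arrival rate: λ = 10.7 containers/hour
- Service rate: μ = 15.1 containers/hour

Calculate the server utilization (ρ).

Server utilization: ρ = λ/μ
ρ = 10.7/15.1 = 0.7086
The server is busy 70.86% of the time.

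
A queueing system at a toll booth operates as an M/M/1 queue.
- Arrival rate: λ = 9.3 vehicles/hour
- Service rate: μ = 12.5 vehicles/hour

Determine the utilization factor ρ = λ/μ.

Server utilization: ρ = λ/μ
ρ = 9.3/12.5 = 0.7440
The server is busy 74.40% of the time.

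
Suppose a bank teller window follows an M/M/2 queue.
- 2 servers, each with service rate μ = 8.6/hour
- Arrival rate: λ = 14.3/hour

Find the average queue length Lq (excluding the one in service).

Traffic intensity: ρ = λ/(cμ) = 14.3/(2×8.6) = 0.8314
Since ρ = 0.8314 < 1, system is stable.
Offered load a = λ/μ = cρ = 14.3/8.6 = 1.6628
P₀ = [ Σₙ₌₀^1 aⁿ/n! + a^2/(2!(1-ρ)) ]⁻¹
Σ = a^0/0! + a^1/1! = 1.0000 + 1.6628 = 2.6628
a^2/(2!(1-ρ)) = 2.76487/(2 × 0.168605) = 8.1993
P₀ = 1/(2.6628 + 8.1993) = 0.09206
Lq = P₀·a^2·ρ / (2!(1-ρ)²) = 0.092063 × 2.7649 × 0.83140 / (2 × 0.028428) = 3.7222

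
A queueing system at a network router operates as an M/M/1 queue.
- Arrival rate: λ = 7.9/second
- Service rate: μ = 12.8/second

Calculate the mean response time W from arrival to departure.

First, compute utilization: ρ = λ/μ = 7.9/12.8 = 0.6172
For M/M/1: W = 1/(μ-λ)
W = 1/(12.8-7.9) = 1/4.90
W = 0.2041 seconds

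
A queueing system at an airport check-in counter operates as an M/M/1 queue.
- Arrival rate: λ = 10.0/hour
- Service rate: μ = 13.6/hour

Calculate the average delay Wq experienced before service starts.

First, compute utilization: ρ = λ/μ = 10.0/13.6 = 0.7353
For M/M/1: Wq = λ/(μ(μ-λ))
Wq = 10.0/(13.6 × (13.6-10.0))
Wq = 10.0/(13.6 × 3.60)
Wq = 0.2042 hours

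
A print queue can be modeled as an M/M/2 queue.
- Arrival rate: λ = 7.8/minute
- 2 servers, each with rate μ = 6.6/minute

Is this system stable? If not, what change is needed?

Stability requires ρ = λ/(cμ) < 1
ρ = 7.8/(2 × 6.6) = 7.8/13.20 = 0.5909
Since 0.5909 < 1, the system is STABLE.
The servers are busy 59.09% of the time.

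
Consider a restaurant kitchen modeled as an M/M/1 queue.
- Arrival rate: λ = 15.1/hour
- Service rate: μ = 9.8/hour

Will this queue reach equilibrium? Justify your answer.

Stability requires ρ = λ/(cμ) < 1
ρ = 15.1/(1 × 9.8) = 15.1/9.80 = 1.5408
Since 1.5408 ≥ 1, the system is UNSTABLE.
Queue grows without bound. Need μ > λ = 15.1.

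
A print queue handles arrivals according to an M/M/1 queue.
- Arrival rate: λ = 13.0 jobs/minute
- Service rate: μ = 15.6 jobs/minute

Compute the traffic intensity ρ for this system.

Server utilization: ρ = λ/μ
ρ = 13.0/15.6 = 0.8333
The server is busy 83.33% of the time.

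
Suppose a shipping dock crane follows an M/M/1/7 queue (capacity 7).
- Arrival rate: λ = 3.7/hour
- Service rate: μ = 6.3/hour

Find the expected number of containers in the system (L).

ρ = λ/μ = 3.7/6.3 = 0.5873
P₀ = (1-ρ)/(1-ρ^(K+1)) = (1-0.5873)/(1-0.5873^8) = 0.4127/0.9858 = 0.4186
P_K = P₀×ρ^K = 0.4186 × 0.5873^7 = 0.4186 × 0.02410 = 0.01009
L = ρ[1 - (K+1)ρ^K + Kρ^(K+1)] / [(1-ρ)(1-ρ^(K+1))]
L = 0.5873 × (1 - 8×0.02410 + 7×0.01415) / ((1 - 0.5873) × (1 - 0.01415)) = 1.3082 containers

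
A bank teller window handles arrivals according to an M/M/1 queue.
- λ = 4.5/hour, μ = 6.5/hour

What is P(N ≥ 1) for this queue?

ρ = λ/μ = 4.5/6.5 = 0.6923
P(N ≥ n) = ρⁿ
P(N ≥ 1) = 0.6923^1
P(N ≥ 1) = 0.6923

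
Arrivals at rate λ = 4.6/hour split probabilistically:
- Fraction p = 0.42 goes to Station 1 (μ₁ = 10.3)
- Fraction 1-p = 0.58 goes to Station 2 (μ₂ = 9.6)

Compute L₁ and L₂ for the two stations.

Effective rates: λ₁ = 4.6×0.42 = 1.932, λ₂ = 4.6×0.58 = 2.668
Station 1: ρ₁ = 1.932/10.3 = 0.1876, L₁ = ρ₁/(1-ρ₁) = 0.1876/(1-0.1876) = 0.2309
Station 2: ρ₂ = 2.668/9.6 = 0.27792, L₂ = ρ₂/(1-ρ₂) = 0.27792/(1-0.27792) = 0.3849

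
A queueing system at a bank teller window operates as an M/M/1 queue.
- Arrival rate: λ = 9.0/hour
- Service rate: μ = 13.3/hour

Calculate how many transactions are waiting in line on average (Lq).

ρ = λ/μ = 9.0/13.3 = 0.6767
For M/M/1: Lq = λ²/(μ(μ-λ))
Lq = 81.00/(13.3 × 4.30)
Lq = 1.4163 transactions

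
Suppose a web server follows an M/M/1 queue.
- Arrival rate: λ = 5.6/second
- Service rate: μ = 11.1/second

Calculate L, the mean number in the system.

ρ = λ/μ = 5.6/11.1 = 0.5045
For M/M/1: L = λ/(μ-λ)
L = 5.6/(11.1-5.6) = 5.6/5.50
L = 1.0182 requests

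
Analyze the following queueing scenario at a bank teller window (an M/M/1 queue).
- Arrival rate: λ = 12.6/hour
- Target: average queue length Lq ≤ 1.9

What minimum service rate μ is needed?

For M/M/1: Lq = λ²/(μ(μ-λ))
Need Lq ≤ 1.9, i.e. μ(μ-λ) ≥ λ²/1.9
μ² - 12.6μ - 158.76/1.9 ≥ 0  →  μ² - 12.6μ - 83.5579 ≥ 0
Quadratic formula (positive root): μ = [λ + √(λ² + 4×83.5579)]/2
Discriminant: 158.76 + 4×83.5579 = 492.9916, √492.9916 = 22.2034
μ ≥ (12.6 + 22.2034)/2 = 17.4017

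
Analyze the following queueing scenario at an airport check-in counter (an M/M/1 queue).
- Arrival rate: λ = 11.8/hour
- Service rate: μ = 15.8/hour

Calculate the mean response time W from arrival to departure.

First, compute utilization: ρ = λ/μ = 11.8/15.8 = 0.7468
For M/M/1: W = 1/(μ-λ)
W = 1/(15.8-11.8) = 1/4.00
W = 0.2500 hours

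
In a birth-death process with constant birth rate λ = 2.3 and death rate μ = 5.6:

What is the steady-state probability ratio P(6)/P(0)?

For constant rates: P(n)/P(0) = (λ/μ)^n
P(6)/P(0) = (2.3/5.6)^6 = 0.41071^6 = 0.004800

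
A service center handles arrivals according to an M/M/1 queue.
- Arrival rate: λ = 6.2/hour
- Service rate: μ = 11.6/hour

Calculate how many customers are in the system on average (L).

ρ = λ/μ = 6.2/11.6 = 0.5345
For M/M/1: L = λ/(μ-λ)
L = 6.2/(11.6-6.2) = 6.2/5.40
L = 1.1481 customers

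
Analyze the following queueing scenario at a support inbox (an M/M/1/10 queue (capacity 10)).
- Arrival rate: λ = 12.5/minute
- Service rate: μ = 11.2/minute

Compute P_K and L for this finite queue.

ρ = λ/μ = 12.5/11.2 = 1.11607
P₀ = (1-ρ)/(1-ρ^(K+1)) = (1-1.11607)/(1-1.11607^11) = -0.11607/-2.3466 = 0.04946
P_K = P₀×ρ^K = 0.04946 × 1.11607^10 = 0.04946 × 2.9986 = 0.1483
Blocking probability P_10 = 0.1483 (14.83%)
L = ρ[1 - (K+1)ρ^K + Kρ^(K+1)] / [(1-ρ)(1-ρ^(K+1))]
L = 1.11607 × (1 - 11×2.998571 + 10×3.346615) / ((1 - 1.11607) × (1 - 3.346615)) = 6.0721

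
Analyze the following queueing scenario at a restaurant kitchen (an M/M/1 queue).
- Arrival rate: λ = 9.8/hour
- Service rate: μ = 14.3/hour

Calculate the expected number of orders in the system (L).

ρ = λ/μ = 9.8/14.3 = 0.6853
For M/M/1: L = λ/(μ-λ)
L = 9.8/(14.3-9.8) = 9.8/4.50
L = 2.1778 orders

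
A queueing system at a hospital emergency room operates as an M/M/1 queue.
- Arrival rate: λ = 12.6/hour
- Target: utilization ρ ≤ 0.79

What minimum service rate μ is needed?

ρ = λ/μ, so μ = λ/ρ
μ ≥ 12.6/0.79 = 15.9494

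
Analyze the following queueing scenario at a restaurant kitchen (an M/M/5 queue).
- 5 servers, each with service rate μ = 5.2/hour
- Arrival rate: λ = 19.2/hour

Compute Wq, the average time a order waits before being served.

Traffic intensity: ρ = λ/(cμ) = 19.2/(5×5.2) = 0.7385
Since ρ = 0.7385 < 1, system is stable.
Offered load a = λ/μ = cρ = 19.2/5.2 = 3.6923
P₀ = [ Σₙ₌₀^4 aⁿ/n! + a^5/(5!(1-ρ)) ]⁻¹
Σ = a^0/0! + a^1/1! + a^2/2! + a^3/3! + a^4/4! = 1.0000 + 3.6923 + 6.8166 + 8.3896 + 7.7443 = 27.6428
a^5/(5!(1-ρ)) = 686.2612/(120 × 0.261538) = 21.8662
P₀ = 1/(27.6428 + 21.8662) = 0.02020
Lq = P₀·a^5·ρ / (5!(1-ρ)²) = 0.020198 × 686.2612 × 0.73846 / (120 × 0.068402) = 1.2470
Wq = Lq/λ = 1.2470/19.2 = 0.06495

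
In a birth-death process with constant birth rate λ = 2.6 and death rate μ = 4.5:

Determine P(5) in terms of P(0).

For constant rates: P(n)/P(0) = (λ/μ)^n
P(5)/P(0) = (2.6/4.5)^5 = 0.57778^5 = 0.06439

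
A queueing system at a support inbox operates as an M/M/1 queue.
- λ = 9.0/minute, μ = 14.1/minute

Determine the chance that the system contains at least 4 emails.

ρ = λ/μ = 9.0/14.1 = 0.6383
P(N ≥ n) = ρⁿ
P(N ≥ 4) = 0.6383^4
P(N ≥ 4) = 0.1660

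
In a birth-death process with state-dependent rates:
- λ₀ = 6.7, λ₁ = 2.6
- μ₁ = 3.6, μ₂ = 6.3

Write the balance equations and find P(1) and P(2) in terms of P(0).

Balance equations:
State 0: λ₀P₀ = μ₁P₁ → P₁ = (λ₀/μ₁)P₀ = (6.7/3.6)P₀ = 1.8611P₀
State 1: P₂ = (λ₀λ₁)/(μ₁μ₂)P₀ = (6.7×2.6)/(3.6×6.3)P₀ = 0.7681P₀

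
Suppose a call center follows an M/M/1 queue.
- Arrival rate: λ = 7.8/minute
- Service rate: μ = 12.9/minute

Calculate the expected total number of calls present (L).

ρ = λ/μ = 7.8/12.9 = 0.6047
For M/M/1: L = λ/(μ-λ)
L = 7.8/(12.9-7.8) = 7.8/5.10
L = 1.5294 calls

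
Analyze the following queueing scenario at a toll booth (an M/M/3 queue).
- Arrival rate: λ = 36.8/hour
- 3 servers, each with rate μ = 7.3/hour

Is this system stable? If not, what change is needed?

Stability requires ρ = λ/(cμ) < 1
ρ = 36.8/(3 × 7.3) = 36.8/21.90 = 1.6804
Since 1.6804 ≥ 1, the system is UNSTABLE.
Need c > λ/μ = 36.8/7.3 = 5.04.
Minimum servers needed: c = 6.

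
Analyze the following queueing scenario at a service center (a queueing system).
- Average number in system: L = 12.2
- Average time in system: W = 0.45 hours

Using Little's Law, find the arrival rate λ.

Little's Law: L = λW, so λ = L/W
λ = 12.2/0.45 = 27.1111 customers/hour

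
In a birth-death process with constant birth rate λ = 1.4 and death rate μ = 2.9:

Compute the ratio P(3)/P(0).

For constant rates: P(n)/P(0) = (λ/μ)^n
P(3)/P(0) = (1.4/2.9)^3 = 0.4828^3 = 0.1125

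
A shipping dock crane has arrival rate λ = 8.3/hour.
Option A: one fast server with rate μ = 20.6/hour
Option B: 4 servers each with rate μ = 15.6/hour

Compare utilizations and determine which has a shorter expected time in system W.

Option A: single server μ = 20.6 (M/M/1)
  ρ_A = 8.3/20.6 = 0.4029
  W_A = 1/(μ-λ) = 1/(20.6-8.3) = 1/12.30 = 0.08130

Option B: 4 servers μ = 15.6 (M/M/4)
  ρ_B = λ/(cμ) = 8.3/(4×15.6) = 0.1330
  Offered load a = λ/μ = cρ = 8.3/15.6 = 0.5321
  P₀ = [ Σₙ₌₀^3 aⁿ/n! + a^4/(4!(1-ρ)) ]⁻¹
  Σ = a^0/0! + a^1/1! + a^2/2! + a^3/3! = 1.0000 + 0.5321 + 0.1415 + 0.02510 = 1.6987
  a^4/(4!(1-ρ)) = 0.08013/(24 × 0.8670) = 0.003851
  P₀ = 1/(1.6987 + 0.003851) = 0.5874
  Lq = P₀·a^4·ρ / (4!(1-ρ)²) = 0.5874 × 0.08013 × 0.1330 / (24 × 0.7517) = 0.0003470
  Wq_B = Lq/λ = 0.0003470/8.3 = 0.00004181
  W_B = Wq_B + 1/μ = 0.00004181 + 0.06410 = 0.06414

Since W_B = 0.06414 < W_A = 0.08130, Option B (multiple servers) has the shorter time in system.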